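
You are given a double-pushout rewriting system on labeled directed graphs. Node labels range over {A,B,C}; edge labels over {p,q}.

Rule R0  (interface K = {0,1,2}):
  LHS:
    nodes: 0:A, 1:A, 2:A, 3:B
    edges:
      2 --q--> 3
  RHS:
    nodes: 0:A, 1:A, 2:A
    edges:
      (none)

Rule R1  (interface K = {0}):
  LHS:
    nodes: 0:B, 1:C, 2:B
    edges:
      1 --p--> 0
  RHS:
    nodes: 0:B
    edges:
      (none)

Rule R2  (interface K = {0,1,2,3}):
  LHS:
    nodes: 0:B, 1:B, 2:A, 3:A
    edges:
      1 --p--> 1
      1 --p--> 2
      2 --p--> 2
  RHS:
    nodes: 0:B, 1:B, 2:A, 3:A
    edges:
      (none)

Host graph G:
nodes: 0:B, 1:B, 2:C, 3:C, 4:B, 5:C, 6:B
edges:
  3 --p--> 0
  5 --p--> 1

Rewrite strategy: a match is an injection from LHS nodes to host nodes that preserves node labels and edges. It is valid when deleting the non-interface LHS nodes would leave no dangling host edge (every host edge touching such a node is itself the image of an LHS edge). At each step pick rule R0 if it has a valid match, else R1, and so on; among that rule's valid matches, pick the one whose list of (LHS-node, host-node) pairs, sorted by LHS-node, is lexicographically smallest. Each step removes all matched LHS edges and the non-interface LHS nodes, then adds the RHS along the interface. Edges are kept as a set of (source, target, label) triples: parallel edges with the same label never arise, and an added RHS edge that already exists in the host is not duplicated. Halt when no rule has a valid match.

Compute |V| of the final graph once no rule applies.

initial: |V|=7 |E|=2  E = 3-p->0 5-p->1
step 1: apply R1 at {0↦0, 1↦3, 2↦4}  → |V|=5 |E|=1  E = 5-p->1
step 2: apply R1 at {0↦1, 1↦5, 2↦0}  → |V|=3 |E|=0  E = ∅
final graph: no rule applies after step 2
NF nodes: {1:B, 2:C, 6:B}

Answer: 3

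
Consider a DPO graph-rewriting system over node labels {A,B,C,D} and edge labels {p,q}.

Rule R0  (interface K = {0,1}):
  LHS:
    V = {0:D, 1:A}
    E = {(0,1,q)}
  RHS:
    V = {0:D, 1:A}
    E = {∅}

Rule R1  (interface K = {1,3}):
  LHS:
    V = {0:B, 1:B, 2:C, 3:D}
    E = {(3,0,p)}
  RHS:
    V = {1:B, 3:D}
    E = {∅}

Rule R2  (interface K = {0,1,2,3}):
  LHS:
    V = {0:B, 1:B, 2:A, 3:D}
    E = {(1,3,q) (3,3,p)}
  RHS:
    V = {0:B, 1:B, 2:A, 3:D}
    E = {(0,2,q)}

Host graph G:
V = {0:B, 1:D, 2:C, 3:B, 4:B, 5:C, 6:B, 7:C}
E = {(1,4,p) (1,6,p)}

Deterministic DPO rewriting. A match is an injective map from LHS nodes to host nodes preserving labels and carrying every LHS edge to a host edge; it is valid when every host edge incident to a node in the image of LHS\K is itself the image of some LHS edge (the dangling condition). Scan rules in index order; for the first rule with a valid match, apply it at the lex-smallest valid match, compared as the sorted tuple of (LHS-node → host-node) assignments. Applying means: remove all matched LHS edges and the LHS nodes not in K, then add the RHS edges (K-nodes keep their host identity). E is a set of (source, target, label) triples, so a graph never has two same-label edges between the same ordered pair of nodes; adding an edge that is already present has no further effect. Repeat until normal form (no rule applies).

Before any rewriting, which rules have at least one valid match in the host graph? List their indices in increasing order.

Answer: [R1]

Steps:
R0: no valid match — LHS pattern not found
R1: 18 valid matches — {0↦4, 1↦0, 2↦2, 3↦1}, {0↦4, 1↦0, 2↦5, 3↦1}, {0↦4, 1↦0, 2↦7, 3↦1} (+15 more)
R2: no valid match — LHS pattern not found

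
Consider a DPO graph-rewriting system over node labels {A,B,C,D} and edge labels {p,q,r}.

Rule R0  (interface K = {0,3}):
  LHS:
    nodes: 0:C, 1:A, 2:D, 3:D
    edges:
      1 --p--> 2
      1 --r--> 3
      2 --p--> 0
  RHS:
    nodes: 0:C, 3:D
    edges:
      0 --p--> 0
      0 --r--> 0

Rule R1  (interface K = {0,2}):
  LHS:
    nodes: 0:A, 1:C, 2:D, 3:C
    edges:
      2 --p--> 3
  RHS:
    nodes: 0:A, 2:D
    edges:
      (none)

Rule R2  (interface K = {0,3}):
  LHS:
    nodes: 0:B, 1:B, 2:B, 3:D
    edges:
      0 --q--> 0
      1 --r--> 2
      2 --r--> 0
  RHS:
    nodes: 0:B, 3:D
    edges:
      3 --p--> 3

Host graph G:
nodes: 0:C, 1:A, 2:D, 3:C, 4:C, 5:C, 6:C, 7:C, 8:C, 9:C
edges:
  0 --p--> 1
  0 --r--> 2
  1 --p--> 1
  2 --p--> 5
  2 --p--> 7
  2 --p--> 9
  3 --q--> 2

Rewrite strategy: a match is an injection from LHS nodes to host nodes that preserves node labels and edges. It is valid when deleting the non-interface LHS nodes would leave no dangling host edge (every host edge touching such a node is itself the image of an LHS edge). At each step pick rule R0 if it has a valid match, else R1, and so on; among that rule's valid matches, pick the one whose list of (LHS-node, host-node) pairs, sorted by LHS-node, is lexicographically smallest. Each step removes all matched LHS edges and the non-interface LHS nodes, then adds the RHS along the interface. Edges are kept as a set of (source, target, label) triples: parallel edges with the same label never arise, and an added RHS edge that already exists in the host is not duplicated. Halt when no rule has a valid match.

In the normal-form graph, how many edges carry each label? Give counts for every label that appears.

[0] host  ⇒  10 nodes, 7 edges  {0-p->1 0-r->2 1-p->1 2-p->5 2-p->7 2-p->9 3-q->2}
[1] R1 @ {0↦1, 1↦4, 2↦2, 3↦5}  ⇒  8 nodes, 6 edges  {0-p->1 0-r->2 1-p->1 2-p->7 2-p->9 3-q->2}
[2] R1 @ {0↦1, 1↦6, 2↦2, 3↦7}  ⇒  6 nodes, 5 edges  {0-p->1 0-r->2 1-p->1 2-p->9 3-q->2}
[3] R1 @ {0↦1, 1↦8, 2↦2, 3↦9}  ⇒  4 nodes, 4 edges  {0-p->1 0-r->2 1-p->1 3-q->2}
normal form: no rule applies after step 3
NF edges: [(0, 1, 'p'), (0, 2, 'r'), (1, 1, 'p'), (3, 2, 'q')]

Answer: p:2 q:1 r:1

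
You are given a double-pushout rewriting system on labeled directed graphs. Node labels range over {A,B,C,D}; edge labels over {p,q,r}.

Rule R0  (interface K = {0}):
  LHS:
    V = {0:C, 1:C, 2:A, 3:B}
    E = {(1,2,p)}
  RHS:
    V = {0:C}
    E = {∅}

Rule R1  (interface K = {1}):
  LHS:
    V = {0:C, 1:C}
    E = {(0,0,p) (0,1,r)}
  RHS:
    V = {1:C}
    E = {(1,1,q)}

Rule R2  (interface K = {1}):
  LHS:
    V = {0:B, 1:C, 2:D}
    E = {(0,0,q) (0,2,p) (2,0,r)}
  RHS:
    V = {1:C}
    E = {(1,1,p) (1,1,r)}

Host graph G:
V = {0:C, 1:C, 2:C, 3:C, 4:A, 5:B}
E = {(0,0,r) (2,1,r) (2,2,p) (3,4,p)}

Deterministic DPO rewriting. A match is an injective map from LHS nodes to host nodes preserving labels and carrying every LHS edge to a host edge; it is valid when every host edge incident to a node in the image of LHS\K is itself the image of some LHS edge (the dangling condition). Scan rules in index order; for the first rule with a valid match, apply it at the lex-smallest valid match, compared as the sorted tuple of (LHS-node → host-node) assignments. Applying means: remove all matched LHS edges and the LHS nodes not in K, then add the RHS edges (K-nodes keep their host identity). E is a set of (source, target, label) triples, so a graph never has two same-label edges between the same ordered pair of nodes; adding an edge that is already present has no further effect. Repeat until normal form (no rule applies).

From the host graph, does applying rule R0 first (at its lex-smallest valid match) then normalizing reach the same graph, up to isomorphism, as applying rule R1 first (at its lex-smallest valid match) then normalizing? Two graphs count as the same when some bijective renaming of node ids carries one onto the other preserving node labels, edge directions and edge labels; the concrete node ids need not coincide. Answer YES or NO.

branch R0-first: apply at {0↦0, 1↦3, 2↦4, 3↦5} → |E|=3, then 1 more step(s) → NF |V|=2 |E|=2 V={0:C, 1:C} E=0-r->0 1-q->1
branch R1-first: apply at {0↦2, 1↦1} → |E|=3, then 1 more step(s) → NF |V|=2 |E|=2 V={0:C, 1:C} E=0-r->0 1-q->1
graphs isomorphic (equal up to label-preserving node renaming)

Answer: YES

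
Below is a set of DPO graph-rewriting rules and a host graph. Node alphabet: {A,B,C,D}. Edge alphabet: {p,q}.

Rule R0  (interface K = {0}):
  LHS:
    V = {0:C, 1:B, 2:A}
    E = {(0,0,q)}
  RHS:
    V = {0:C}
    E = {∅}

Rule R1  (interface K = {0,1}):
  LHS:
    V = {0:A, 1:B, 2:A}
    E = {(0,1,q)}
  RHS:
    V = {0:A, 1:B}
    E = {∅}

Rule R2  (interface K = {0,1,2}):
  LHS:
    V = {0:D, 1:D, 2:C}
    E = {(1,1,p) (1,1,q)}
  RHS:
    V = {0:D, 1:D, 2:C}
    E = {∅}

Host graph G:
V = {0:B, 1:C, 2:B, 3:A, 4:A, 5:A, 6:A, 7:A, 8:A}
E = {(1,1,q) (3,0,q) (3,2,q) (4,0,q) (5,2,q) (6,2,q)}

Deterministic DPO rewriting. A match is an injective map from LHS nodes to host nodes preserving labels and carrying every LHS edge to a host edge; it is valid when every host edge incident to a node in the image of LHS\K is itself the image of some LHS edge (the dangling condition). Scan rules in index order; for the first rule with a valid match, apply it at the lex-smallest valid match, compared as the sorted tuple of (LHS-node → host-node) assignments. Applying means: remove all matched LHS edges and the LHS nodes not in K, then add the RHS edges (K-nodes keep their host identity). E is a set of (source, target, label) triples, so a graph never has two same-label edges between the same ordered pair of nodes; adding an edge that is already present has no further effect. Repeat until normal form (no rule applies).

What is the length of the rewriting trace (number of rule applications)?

Answer: 4

Rewrite trace:
start.  V:9 E:6  edges: 1-q->1 3-q->0 3-q->2 4-q->0 5-q->2 6-q->2
1. fire R1 via {0↦3, 1↦0, 2↦7}  →  V:8 E:5  edges: 1-q->1 3-q->2 4-q->0 5-q->2 6-q->2
2. fire R1 via {0↦3, 1↦2, 2↦8}  →  V:7 E:4  edges: 1-q->1 4-q->0 5-q->2 6-q->2
3. fire R1 via {0↦4, 1↦0, 2↦3}  →  V:6 E:3  edges: 1-q->1 5-q->2 6-q->2
4. fire R0 via {0↦1, 1↦0, 2↦4}  →  V:4 E:2  edges: 5-q->2 6-q->2
halt: no rule applies after step 4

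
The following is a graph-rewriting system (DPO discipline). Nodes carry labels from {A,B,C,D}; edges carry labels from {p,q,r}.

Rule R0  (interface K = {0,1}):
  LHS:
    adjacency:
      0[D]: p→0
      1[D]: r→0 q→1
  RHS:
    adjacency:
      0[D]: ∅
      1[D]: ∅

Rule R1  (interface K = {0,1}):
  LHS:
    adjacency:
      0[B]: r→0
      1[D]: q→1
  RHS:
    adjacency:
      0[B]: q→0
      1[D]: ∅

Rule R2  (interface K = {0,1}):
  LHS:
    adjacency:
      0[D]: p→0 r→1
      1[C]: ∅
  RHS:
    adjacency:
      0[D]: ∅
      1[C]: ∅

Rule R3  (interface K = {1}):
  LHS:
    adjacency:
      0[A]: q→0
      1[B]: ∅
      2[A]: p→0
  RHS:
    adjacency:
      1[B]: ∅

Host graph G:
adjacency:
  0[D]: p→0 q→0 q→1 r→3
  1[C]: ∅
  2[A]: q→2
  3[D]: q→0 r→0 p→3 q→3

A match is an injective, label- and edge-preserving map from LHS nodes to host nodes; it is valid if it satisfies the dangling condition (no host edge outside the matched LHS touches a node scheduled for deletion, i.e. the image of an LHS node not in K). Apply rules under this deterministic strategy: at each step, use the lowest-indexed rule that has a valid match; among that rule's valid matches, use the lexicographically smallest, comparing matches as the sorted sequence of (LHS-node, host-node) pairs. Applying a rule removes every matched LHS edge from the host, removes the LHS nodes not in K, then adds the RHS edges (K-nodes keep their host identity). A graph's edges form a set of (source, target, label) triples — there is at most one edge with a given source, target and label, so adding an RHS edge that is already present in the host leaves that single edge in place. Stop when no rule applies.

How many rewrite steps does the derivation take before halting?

start.  V:4 E:9  edges: 0-p->0 0-q->0 0-q->1 0-r->3 2-q->2 3-q->0 3-r->0 3-p->3 3-q->3
1. fire R0 via {0↦0, 1↦3}  →  V:4 E:6  edges: 0-q->0 0-q->1 0-r->3 2-q->2 3-q->0 3-p->3
2. fire R0 via {0↦3, 1↦0}  →  V:4 E:3  edges: 0-q->1 2-q->2 3-q->0
halt: no rule applies after step 2

Answer: 2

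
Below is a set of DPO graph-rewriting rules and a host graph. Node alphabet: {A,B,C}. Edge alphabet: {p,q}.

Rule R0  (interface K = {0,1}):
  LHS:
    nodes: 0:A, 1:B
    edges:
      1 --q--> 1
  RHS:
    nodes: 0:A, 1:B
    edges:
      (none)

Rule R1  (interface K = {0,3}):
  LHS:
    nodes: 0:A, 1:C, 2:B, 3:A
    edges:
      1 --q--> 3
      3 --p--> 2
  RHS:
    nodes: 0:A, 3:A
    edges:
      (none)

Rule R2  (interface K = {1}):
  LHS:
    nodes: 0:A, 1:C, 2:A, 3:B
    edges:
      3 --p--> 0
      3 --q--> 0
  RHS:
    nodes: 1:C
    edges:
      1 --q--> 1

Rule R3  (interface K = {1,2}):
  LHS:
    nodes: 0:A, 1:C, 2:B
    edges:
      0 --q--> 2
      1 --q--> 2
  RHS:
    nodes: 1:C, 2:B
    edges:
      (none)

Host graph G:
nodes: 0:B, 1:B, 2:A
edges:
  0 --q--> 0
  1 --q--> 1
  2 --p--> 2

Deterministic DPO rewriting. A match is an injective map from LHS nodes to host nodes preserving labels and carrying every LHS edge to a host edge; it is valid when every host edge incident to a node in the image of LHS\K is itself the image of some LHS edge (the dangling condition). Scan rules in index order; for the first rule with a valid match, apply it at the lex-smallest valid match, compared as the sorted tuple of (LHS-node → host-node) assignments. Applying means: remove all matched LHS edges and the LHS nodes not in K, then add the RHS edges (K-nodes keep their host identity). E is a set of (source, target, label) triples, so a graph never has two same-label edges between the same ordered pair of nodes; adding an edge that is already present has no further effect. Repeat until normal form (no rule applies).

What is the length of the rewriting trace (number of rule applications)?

initial: |V|=3 |E|=3  E = 0-q->0 1-q->1 2-p->2
step 1: apply R0 at {0↦2, 1↦0}  → |V|=3 |E|=2  E = 1-q->1 2-p->2
step 2: apply R0 at {0↦2, 1↦1}  → |V|=3 |E|=1  E = 2-p->2
normal form: no rule applies after step 2

Answer: 2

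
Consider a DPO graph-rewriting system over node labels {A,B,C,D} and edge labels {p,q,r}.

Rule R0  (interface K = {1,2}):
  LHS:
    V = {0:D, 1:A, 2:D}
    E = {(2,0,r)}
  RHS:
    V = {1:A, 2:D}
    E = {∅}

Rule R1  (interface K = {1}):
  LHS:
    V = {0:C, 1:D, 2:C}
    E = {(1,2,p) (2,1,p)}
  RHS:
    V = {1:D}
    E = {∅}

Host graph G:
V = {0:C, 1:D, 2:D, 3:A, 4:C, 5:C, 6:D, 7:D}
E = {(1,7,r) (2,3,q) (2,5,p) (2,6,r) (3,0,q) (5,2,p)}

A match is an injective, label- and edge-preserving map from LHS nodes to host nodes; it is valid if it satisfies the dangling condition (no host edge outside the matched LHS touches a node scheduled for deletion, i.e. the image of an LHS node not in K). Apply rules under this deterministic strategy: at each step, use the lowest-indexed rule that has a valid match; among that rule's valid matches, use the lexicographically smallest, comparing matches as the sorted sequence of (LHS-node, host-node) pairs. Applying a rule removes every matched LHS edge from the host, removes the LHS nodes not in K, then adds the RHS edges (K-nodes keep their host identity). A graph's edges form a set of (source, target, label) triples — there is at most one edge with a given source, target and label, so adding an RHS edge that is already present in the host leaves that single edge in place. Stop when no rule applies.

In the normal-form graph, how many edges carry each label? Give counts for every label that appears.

Answer: q:2

Rewrite trace:
start.  V:8 E:6  edges: 1-r->7 2-q->3 2-p->5 2-r->6 3-q->0 5-p->2
1. fire R0 via {0↦6, 1↦3, 2↦2}  →  V:7 E:5  edges: 1-r->7 2-q->3 2-p->5 3-q->0 5-p->2
2. fire R0 via {0↦7, 1↦3, 2↦1}  →  V:6 E:4  edges: 2-q->3 2-p->5 3-q->0 5-p->2
3. fire R1 via {0↦4, 1↦2, 2↦5}  →  V:4 E:2  edges: 2-q->3 3-q->0
normal form: no rule applies after step 3
NF edges: [(2, 3, 'q'), (3, 0, 'q')]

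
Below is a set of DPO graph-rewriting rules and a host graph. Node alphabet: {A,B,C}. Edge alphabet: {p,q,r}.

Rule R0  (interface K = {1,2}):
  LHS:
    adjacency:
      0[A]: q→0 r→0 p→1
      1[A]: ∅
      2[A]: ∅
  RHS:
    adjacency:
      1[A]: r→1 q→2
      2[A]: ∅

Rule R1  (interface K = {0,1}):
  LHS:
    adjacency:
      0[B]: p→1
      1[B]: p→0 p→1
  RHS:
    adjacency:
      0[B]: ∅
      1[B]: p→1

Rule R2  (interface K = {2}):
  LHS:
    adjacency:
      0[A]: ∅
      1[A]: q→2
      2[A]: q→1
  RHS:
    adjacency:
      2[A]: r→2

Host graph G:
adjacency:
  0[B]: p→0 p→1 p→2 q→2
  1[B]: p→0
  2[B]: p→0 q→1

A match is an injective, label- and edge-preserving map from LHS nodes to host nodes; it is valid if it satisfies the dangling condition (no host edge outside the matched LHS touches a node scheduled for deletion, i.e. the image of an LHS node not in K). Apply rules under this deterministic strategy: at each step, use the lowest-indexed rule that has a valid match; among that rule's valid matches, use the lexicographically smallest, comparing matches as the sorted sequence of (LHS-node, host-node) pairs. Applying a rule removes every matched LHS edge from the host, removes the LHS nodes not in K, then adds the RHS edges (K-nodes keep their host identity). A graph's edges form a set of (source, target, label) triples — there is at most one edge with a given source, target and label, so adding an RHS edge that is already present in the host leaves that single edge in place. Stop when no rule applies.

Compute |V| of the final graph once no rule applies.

Answer: 3

Steps:
initial: |V|=3 |E|=7  E = 0-p->0 0-p->1 0-p->2 0-q->2 1-p->0 2-p->0 2-q->1
step 1: apply R1 at {0↦1, 1↦0}  → |V|=3 |E|=5  E = 0-p->0 0-p->2 0-q->2 2-p->0 2-q->1
step 2: apply R1 at {0↦2, 1↦0}  → |V|=3 |E|=3  E = 0-p->0 0-q->2 2-q->1
normal form: no rule applies after step 2
NF nodes: {0:B, 1:B, 2:B}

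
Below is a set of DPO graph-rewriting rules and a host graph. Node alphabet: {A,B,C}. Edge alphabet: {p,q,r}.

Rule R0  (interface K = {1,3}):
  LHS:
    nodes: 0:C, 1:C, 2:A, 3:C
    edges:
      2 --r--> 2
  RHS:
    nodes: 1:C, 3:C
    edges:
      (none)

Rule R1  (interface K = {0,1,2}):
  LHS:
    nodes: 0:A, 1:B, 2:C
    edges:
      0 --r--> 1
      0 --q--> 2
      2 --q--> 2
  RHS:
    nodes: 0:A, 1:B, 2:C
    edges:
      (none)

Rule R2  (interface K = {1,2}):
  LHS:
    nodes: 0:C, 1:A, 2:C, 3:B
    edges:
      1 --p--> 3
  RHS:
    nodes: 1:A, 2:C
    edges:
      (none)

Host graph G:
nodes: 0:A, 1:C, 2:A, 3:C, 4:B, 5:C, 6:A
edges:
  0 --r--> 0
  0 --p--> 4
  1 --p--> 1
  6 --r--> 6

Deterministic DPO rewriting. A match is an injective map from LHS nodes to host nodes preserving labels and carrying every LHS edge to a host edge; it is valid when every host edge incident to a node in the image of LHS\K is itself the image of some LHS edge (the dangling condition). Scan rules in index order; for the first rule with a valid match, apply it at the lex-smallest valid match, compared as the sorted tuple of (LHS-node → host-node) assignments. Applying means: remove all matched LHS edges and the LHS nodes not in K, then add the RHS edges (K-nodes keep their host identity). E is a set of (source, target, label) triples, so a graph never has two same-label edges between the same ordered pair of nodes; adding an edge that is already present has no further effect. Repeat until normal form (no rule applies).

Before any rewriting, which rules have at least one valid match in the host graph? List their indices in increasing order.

Answer: [R0,R2]

Derivation:
R0: 4 valid matches — {0↦3, 1↦1, 2↦6, 3↦5}, {0↦3, 1↦5, 2↦6, 3↦1}, {0↦5, 1↦1, 2↦6, 3↦3} (+1 more)
R1: no valid match — LHS pattern not found
R2: 4 valid matches — {0↦3, 1↦0, 2↦1, 3↦4}, {0↦3, 1↦0, 2↦5, 3↦4}, {0↦5, 1↦0, 2↦1, 3↦4} (+1 more)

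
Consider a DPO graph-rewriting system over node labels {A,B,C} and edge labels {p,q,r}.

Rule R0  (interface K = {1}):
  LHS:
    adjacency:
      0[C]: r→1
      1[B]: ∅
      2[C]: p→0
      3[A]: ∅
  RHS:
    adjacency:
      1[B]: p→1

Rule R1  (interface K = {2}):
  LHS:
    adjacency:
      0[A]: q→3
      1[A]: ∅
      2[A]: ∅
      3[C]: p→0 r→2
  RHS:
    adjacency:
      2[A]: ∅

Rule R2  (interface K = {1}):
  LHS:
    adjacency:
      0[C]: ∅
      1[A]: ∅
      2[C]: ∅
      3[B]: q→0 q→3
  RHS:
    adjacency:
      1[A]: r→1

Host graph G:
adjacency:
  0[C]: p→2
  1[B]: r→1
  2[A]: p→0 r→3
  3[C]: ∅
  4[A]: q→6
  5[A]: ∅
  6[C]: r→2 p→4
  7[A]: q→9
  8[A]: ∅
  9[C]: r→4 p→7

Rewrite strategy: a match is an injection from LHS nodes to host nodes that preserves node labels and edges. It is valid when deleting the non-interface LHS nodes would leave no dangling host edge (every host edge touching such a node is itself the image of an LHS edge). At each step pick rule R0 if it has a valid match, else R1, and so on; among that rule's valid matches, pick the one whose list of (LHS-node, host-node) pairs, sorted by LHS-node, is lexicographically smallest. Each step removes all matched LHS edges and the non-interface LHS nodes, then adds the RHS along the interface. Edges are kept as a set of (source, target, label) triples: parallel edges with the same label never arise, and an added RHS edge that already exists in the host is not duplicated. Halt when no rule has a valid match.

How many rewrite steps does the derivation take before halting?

initial: |V|=10 |E|=10  E = 0-p->2 1-r->1 2-p->0 2-r->3 4-q->6 6-r->2 6-p->4 7-q->9 9-r->4 9-p->7
step 1: apply R1 at {0↦7, 1↦5, 2↦4, 3↦9}  → |V|=7 |E|=7  E = 0-p->2 1-r->1 2-p->0 2-r->3 4-q->6 6-r->2 6-p->4
step 2: apply R1 at {0↦4, 1↦8, 2↦2, 3↦6}  → |V|=4 |E|=4  E = 0-p->2 1-r->1 2-p->0 2-r->3
final graph: no rule applies after step 2

Answer: 2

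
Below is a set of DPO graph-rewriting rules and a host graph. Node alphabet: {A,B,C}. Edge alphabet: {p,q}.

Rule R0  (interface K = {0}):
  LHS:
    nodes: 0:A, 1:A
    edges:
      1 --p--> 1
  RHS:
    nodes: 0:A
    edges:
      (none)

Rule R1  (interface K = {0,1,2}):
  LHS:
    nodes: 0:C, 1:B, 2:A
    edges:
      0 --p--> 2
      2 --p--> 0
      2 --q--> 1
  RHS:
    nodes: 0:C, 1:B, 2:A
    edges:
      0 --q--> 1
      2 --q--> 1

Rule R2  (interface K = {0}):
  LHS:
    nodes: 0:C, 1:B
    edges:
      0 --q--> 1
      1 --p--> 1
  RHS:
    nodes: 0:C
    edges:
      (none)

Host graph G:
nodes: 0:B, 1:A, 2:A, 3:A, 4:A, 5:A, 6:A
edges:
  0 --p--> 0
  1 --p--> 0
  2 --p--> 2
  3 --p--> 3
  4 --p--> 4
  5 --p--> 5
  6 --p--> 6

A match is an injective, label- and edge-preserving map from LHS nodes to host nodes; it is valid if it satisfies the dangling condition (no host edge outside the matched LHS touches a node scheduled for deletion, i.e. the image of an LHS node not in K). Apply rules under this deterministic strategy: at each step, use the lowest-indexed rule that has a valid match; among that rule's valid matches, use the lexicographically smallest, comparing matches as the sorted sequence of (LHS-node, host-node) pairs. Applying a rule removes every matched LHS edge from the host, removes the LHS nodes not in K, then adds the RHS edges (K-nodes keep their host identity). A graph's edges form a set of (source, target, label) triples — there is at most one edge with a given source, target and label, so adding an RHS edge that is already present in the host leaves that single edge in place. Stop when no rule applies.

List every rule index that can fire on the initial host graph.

R0: 25 valid matches — {0↦1, 1↦2}, {0↦1, 1↦3}, {0↦1, 1↦4} (+22 more)
R1: no valid match — LHS pattern not found
R2: no valid match — LHS pattern not found

Answer: [R0]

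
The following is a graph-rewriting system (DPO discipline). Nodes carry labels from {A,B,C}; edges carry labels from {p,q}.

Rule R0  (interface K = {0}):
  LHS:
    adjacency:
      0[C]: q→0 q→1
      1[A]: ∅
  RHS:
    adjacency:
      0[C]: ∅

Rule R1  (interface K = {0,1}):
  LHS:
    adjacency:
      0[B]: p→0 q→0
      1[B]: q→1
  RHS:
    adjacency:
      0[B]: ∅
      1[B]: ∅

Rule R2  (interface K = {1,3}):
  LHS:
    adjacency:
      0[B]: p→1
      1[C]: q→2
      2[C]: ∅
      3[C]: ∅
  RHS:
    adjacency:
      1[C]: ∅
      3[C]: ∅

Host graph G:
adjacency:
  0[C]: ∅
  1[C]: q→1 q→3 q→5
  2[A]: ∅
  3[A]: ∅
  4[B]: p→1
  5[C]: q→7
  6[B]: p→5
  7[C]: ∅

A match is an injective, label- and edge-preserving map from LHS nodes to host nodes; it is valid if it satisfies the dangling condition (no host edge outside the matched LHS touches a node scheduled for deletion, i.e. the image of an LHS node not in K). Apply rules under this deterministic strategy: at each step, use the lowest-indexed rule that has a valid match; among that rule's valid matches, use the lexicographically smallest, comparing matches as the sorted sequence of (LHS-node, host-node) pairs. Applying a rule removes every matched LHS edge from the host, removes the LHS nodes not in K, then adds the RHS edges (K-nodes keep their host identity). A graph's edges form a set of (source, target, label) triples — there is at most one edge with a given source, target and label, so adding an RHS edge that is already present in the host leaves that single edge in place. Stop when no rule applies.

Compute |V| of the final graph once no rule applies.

Answer: 3

Steps:
initial: |V|=8 |E|=6  E = 1-q->1 1-q->3 1-q->5 4-p->1 5-q->7 6-p->5
step 1: apply R0 at {0↦1, 1↦3}  → |V|=7 |E|=4  E = 1-q->5 4-p->1 5-q->7 6-p->5
step 2: apply R2 at {0↦6, 1↦5, 2↦7, 3↦0}  → |V|=5 |E|=2  E = 1-q->5 4-p->1
step 3: apply R2 at {0↦4, 1↦1, 2↦5, 3↦0}  → |V|=3 |E|=0  E = ∅
halt: no rule applies after step 3
NF nodes: {0:C, 1:C, 2:A}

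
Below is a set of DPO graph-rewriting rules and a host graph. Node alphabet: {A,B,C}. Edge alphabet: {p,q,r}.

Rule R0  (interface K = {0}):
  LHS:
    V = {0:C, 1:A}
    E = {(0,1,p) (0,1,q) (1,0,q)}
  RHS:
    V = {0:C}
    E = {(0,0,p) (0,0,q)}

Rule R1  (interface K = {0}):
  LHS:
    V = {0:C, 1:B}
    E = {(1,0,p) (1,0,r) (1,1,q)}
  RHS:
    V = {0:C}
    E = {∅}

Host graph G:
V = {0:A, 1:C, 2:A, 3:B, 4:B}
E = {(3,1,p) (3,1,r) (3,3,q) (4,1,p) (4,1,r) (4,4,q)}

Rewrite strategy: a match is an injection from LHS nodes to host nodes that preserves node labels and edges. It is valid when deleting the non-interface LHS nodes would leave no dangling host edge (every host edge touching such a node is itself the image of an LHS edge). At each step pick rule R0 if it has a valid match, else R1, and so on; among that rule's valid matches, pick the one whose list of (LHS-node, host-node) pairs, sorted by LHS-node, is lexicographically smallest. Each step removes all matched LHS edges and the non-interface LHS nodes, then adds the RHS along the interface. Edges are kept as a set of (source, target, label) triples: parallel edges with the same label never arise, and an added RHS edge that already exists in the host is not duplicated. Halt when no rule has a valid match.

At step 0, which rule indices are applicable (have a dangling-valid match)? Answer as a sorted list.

R0: no valid match — LHS pattern not found
R1: 2 valid matches — {0↦1, 1↦3}, {0↦1, 1↦4}

Answer: [R1]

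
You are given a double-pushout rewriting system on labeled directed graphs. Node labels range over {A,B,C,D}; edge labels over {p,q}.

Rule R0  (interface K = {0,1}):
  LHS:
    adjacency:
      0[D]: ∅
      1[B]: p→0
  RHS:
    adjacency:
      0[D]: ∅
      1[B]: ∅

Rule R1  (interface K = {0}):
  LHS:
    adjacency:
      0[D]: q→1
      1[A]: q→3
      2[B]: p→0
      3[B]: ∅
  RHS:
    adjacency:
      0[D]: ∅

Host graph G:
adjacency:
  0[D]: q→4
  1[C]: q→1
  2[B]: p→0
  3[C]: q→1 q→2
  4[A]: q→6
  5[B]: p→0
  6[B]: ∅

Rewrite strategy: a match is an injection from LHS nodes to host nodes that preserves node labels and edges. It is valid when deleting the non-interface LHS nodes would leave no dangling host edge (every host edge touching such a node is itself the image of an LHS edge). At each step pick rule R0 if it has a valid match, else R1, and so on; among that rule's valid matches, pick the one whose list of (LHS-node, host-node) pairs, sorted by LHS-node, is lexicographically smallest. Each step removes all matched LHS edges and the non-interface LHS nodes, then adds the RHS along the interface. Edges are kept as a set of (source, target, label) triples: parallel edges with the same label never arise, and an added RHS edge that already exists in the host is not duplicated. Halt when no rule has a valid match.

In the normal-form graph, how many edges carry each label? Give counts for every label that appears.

[0] host  ⇒  7 nodes, 7 edges  {0-q->4 1-q->1 2-p->0 3-q->1 3-q->2 4-q->6 5-p->0}
[1] R0 @ {0↦0, 1↦2}  ⇒  7 nodes, 6 edges  {0-q->4 1-q->1 3-q->1 3-q->2 4-q->6 5-p->0}
[2] R0 @ {0↦0, 1↦5}  ⇒  7 nodes, 5 edges  {0-q->4 1-q->1 3-q->1 3-q->2 4-q->6}
halt: no rule applies after step 2
NF edges: [(0, 4, 'q'), (1, 1, 'q'), (3, 1, 'q'), (3, 2, 'q'), (4, 6, 'q')]

Answer: q:5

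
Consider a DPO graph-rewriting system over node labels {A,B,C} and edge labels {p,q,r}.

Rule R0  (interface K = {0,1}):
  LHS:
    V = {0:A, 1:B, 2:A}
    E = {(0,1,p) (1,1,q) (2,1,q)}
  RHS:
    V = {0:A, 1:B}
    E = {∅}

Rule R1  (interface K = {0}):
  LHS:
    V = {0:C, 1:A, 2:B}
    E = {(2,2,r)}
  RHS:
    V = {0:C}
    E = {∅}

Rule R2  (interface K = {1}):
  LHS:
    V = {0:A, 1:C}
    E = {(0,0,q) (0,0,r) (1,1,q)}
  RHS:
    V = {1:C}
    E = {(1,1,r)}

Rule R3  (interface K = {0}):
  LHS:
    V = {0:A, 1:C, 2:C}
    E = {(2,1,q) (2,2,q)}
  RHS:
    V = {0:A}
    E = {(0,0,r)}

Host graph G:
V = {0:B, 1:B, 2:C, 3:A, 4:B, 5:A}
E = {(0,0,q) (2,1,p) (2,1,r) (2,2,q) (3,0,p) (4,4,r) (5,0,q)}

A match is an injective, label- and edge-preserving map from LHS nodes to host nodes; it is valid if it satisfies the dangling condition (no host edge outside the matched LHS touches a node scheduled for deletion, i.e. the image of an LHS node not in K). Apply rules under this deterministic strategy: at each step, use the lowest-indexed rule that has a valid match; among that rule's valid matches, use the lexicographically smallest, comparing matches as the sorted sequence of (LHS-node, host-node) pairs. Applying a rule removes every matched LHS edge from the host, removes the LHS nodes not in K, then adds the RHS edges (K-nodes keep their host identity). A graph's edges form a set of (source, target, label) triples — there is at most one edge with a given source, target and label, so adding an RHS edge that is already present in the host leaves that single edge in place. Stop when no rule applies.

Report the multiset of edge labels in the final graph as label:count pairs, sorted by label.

start.  V:6 E:7  edges: 0-q->0 2-p->1 2-r->1 2-q->2 3-p->0 4-r->4 5-q->0
1. fire R0 via {0↦3, 1↦0, 2↦5}  →  V:5 E:4  edges: 2-p->1 2-r->1 2-q->2 4-r->4
2. fire R1 via {0↦2, 1↦3, 2↦4}  →  V:3 E:3  edges: 2-p->1 2-r->1 2-q->2
normal form: no rule applies after step 2
NF edges: [(2, 1, 'p'), (2, 1, 'r'), (2, 2, 'q')]

Answer: p:1 q:1 r:1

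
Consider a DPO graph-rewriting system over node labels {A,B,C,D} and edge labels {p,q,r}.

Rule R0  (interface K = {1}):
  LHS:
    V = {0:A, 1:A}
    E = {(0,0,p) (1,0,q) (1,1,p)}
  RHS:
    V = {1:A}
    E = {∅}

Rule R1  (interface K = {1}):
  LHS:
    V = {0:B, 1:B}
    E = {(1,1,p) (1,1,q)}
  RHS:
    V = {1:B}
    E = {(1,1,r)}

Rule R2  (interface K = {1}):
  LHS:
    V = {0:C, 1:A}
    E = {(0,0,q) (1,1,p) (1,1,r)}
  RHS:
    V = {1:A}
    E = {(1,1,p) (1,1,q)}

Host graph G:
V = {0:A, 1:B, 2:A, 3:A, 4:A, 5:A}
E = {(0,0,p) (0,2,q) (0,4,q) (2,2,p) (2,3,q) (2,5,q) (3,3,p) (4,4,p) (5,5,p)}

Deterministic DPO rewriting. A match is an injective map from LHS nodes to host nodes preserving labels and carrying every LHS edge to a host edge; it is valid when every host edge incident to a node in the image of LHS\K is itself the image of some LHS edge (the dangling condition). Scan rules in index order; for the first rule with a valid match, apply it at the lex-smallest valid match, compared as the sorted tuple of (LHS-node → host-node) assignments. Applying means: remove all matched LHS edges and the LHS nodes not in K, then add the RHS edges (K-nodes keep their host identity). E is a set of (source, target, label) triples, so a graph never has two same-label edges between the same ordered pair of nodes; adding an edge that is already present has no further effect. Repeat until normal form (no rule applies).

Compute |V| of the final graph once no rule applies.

Answer: 4

Derivation:
[0] host  ⇒  6 nodes, 9 edges  {0-p->0 0-q->2 0-q->4 2-p->2 2-q->3 2-q->5 3-p->3 4-p->4 5-p->5}
[1] R0 @ {0↦3, 1↦2}  ⇒  5 nodes, 6 edges  {0-p->0 0-q->2 0-q->4 2-q->5 4-p->4 5-p->5}
[2] R0 @ {0↦4, 1↦0}  ⇒  4 nodes, 3 edges  {0-q->2 2-q->5 5-p->5}
halt: no rule applies after step 2
NF nodes: {0:A, 1:B, 2:A, 5:A}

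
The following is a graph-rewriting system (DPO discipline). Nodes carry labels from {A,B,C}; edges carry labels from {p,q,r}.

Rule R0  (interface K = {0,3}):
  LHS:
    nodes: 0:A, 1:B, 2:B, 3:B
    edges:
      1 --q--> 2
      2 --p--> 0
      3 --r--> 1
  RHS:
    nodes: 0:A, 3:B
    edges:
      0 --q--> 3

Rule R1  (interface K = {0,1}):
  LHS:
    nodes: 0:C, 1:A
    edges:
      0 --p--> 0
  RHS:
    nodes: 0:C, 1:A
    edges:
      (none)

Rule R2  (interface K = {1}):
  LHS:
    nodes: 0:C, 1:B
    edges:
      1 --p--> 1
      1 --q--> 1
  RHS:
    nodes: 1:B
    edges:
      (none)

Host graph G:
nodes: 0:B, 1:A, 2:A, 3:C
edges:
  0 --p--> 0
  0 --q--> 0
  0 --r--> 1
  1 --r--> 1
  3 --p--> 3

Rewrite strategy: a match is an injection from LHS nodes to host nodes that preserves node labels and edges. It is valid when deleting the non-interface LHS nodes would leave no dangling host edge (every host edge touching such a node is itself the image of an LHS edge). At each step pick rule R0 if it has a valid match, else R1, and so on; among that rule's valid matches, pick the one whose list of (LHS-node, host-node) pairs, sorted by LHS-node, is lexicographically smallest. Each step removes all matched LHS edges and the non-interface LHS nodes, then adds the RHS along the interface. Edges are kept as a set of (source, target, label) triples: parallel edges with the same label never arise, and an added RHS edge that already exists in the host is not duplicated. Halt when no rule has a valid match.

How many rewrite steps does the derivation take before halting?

initial: |V|=4 |E|=5  E = 0-p->0 0-q->0 0-r->1 1-r->1 3-p->3
step 1: apply R1 at {0↦3, 1↦1}  → |V|=4 |E|=4  E = 0-p->0 0-q->0 0-r->1 1-r->1
step 2: apply R2 at {0↦3, 1↦0}  → |V|=3 |E|=2  E = 0-r->1 1-r->1
final graph: no rule applies after step 2

Answer: 2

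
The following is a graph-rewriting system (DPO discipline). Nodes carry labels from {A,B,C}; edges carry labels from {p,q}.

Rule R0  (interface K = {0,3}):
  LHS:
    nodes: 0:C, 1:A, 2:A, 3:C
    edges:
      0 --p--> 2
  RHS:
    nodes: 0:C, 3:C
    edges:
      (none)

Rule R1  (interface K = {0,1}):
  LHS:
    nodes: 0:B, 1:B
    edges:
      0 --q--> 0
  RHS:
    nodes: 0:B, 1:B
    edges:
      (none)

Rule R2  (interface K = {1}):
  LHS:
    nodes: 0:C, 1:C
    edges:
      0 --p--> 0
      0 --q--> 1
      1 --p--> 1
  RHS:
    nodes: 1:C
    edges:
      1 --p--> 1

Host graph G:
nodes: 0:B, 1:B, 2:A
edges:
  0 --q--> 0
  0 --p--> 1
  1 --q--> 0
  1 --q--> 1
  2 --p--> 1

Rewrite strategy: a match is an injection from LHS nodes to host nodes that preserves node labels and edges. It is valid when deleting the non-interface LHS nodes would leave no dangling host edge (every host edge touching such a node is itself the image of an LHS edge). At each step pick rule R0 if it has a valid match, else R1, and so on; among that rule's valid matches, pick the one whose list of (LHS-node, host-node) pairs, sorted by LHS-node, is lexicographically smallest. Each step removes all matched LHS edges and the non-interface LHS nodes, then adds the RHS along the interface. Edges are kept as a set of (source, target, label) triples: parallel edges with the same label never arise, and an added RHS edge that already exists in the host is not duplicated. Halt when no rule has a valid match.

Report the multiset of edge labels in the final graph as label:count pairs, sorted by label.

start.  V:3 E:5  edges: 0-q->0 0-p->1 1-q->0 1-q->1 2-p->1
1. fire R1 via {0↦0, 1↦1}  →  V:3 E:4  edges: 0-p->1 1-q->0 1-q->1 2-p->1
2. fire R1 via {0↦1, 1↦0}  →  V:3 E:3  edges: 0-p->1 1-q->0 2-p->1
normal form: no rule applies after step 2
NF edges: [(0, 1, 'p'), (1, 0, 'q'), (2, 1, 'p')]

Answer: p:2 q:1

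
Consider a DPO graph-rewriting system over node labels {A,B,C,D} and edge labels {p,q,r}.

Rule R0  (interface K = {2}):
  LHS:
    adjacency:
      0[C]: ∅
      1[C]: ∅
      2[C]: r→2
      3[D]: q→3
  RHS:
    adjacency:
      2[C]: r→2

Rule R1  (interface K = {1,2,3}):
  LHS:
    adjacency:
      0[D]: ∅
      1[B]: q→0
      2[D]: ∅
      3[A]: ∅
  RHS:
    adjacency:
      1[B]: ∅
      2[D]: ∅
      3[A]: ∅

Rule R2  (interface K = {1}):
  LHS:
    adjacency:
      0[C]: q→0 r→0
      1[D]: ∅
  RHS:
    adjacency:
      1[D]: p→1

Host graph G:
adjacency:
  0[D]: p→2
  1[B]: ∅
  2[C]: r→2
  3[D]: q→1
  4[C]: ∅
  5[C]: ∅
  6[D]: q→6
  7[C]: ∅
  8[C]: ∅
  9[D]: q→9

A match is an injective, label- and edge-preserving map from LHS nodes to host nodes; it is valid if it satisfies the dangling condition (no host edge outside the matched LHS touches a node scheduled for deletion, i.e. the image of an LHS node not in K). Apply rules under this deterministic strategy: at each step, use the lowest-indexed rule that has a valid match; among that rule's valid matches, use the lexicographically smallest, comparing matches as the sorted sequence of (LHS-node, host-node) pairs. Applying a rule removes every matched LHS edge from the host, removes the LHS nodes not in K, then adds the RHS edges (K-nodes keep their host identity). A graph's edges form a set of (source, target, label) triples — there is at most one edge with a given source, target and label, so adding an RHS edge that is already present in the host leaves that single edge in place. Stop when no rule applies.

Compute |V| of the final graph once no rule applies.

start.  V:10 E:5  edges: 0-p->2 2-r->2 3-q->1 6-q->6 9-q->9
1. fire R0 via {0↦4, 1↦5, 2↦2, 3↦6}  →  V:7 E:4  edges: 0-p->2 2-r->2 3-q->1 9-q->9
2. fire R0 via {0↦7, 1↦8, 2↦2, 3↦9}  →  V:4 E:3  edges: 0-p->2 2-r->2 3-q->1
final graph: no rule applies after step 2
NF nodes: {0:D, 1:B, 2:C, 3:D}

Answer: 4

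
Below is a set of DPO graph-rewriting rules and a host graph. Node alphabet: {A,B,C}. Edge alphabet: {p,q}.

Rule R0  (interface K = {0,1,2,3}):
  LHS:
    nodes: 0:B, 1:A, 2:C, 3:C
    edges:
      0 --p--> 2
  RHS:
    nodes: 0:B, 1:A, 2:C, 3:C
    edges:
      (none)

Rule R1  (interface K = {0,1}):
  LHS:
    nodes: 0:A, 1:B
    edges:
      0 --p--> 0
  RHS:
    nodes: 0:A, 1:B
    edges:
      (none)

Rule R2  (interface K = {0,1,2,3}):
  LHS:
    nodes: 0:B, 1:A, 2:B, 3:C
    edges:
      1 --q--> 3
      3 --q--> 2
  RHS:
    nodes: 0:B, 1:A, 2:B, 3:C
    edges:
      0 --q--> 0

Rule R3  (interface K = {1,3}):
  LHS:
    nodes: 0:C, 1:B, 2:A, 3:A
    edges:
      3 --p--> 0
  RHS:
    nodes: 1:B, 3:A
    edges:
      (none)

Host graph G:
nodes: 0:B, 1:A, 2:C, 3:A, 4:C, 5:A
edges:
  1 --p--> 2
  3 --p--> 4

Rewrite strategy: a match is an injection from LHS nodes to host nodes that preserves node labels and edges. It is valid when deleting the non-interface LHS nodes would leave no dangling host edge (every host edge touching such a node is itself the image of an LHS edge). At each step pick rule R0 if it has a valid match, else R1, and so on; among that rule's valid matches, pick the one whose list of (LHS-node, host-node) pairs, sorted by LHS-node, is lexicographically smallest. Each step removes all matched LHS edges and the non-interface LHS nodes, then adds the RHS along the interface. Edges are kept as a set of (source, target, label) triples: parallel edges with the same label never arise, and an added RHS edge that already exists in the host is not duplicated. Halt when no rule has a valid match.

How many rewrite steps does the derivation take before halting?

initial: |V|=6 |E|=2  E = 1-p->2 3-p->4
step 1: apply R3 at {0↦2, 1↦0, 2↦5, 3↦1}  → |V|=4 |E|=1  E = 3-p->4
step 2: apply R3 at {0↦4, 1↦0, 2↦1, 3↦3}  → |V|=2 |E|=0  E = ∅
final graph: no rule applies after step 2

Answer: 2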